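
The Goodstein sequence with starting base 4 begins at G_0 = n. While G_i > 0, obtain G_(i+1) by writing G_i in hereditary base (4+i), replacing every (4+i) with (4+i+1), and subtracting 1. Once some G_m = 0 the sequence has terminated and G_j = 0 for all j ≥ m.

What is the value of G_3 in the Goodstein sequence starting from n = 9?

9 —HB4→ 2·4 + 1 —bump→ 2·5 + 1 = 11 —(−1)→ 10
10 —HB5→ 2·5 —bump→ 2·6 = 12 —(−1)→ 11
11 —HB6→ 6 + 5 —bump→ 7 + 5 = 12 —(−1)→ 11
11 —HB7→ 7 + 4 —bump→ 8 + 4 = 12 —(−1)→ 11

11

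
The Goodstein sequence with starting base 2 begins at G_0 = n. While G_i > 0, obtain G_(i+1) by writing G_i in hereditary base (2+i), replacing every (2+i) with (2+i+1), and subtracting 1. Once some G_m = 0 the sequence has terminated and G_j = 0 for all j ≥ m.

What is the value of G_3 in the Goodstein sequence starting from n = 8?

6310

(0) 8|_2 = 2^(2 + 1) ↦ 3^(3 + 1)|_3 = 81 ⇒ 80
(1) 80|_3 = 2·3^3 + 2·3^2 + 2·3 + 2 ↦ 2·4^4 + 2·4^2 + 2·4 + 2|_4 = 554 ⇒ 553
(2) 553|_4 = 2·4^4 + 2·4^2 + 2·4 + 1 ↦ 2·5^5 + 2·5^2 + 2·5 + 1|_5 = 6311 ⇒ 6310
(3) 6310|_5 = 2·5^5 + 2·5^2 + 2·5 ↦ 2·6^6 + 2·6^2 + 2·6|_6 = 93396 ⇒ 93395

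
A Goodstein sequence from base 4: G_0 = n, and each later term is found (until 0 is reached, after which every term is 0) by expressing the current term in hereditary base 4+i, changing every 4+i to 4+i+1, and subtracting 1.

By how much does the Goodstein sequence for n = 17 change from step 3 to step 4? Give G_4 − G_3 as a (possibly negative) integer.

[0] 17 ≡ 4^2 + 1 (base 4). Lift 5: 26. −1: 25.
[1] 25 ≡ 5^2 (base 5). Lift 6: 36. −1: 35.
[2] 35 ≡ 5·6 + 5 (base 6). Lift 7: 40. −1: 39.
[3] 39 ≡ 5·7 + 4 (base 7). Lift 8: 44. −1: 43.

4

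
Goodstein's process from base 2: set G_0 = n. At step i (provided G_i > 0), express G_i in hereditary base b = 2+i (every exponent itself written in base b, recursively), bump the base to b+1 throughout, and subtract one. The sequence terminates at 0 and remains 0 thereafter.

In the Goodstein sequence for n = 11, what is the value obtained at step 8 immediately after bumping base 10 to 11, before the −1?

1997331745491

[0] 11 ≡ 2^(2 + 1) + 2 + 1 (base 2). Lift 3: 85. −1: 84.
[1] 84 ≡ 3^(3 + 1) + 3 (base 3). Lift 4: 1028. −1: 1027.
[2] 1027 ≡ 4^(4 + 1) + 3 (base 4). Lift 5: 15628. −1: 15627.
[3] 15627 ≡ 5^(5 + 1) + 2 (base 5). Lift 6: 279938. −1: 279937.
[4] 279937 ≡ 6^(6 + 1) + 1 (base 6). Lift 7: 5764802. −1: 5764801.
[5] 5764801 ≡ 7^(7 + 1) (base 7). Lift 8: 134217728. −1: 134217727.
[6] 134217727 ≡ 7·8^8 + 7·8^7 + 7·8^6 + 7·8^5 + 7·8^4 + 7·8^3 + 7·8^2 + 7·8 + 7 (base 8). Lift 9: 2749609303. −1: 2749609302.
[7] 2749609302 ≡ 7·9^9 + 7·9^7 + 7·9^6 + 7·9^5 + 7·9^4 + 7·9^3 + 7·9^2 + 7·9 + 6 (base 9). Lift 10: 70077777776. −1: 70077777775.
[8] 70077777775 ≡ 7·10^10 + 7·10^7 + 7·10^6 + 7·10^5 + 7·10^4 + 7·10^3 + 7·10^2 + 7·10 + 5 (base 10). Lift 11: 1997331745491. −1: 1997331745490.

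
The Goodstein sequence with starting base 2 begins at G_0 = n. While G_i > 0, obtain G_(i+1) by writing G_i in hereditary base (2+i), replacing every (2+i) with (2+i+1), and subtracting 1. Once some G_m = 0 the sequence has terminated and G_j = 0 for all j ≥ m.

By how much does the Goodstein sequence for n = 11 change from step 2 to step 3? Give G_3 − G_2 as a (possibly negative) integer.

G_0=11  [base 2] 2^(2 + 1) + 2 + 1  →[2↦3]→  3^(3 + 1) + 3 + 1 = 85  −1 ⇒ G_1=84
G_1=84  [base 3] 3^(3 + 1) + 3  →[3↦4]→  4^(4 + 1) + 4 = 1028  −1 ⇒ G_2=1027
G_2=1027  [base 4] 4^(4 + 1) + 3  →[4↦5]→  5^(5 + 1) + 3 = 15628  −1 ⇒ G_3=15627

14600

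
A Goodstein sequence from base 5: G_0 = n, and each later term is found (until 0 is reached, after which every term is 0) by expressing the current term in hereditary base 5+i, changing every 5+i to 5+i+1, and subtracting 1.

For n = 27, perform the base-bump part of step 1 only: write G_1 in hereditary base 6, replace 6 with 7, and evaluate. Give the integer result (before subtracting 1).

base 5: 27 = 5^2 + 2; at 6: 6^2 + 2 = 38; next = 37
base 6: 37 = 6^2 + 1; at 7: 7^2 + 1 = 50; next = 49

50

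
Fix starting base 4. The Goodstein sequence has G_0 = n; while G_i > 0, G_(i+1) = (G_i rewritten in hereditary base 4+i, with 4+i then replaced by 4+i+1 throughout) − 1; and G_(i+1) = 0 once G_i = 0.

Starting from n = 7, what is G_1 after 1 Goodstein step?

7

G_0 = 7. HB_4(7) = 4 + 3. Bump = 8. G_1 = 7.
G_1 = 7. HB_5(7) = 5 + 2. Bump = 8. G_2 = 7.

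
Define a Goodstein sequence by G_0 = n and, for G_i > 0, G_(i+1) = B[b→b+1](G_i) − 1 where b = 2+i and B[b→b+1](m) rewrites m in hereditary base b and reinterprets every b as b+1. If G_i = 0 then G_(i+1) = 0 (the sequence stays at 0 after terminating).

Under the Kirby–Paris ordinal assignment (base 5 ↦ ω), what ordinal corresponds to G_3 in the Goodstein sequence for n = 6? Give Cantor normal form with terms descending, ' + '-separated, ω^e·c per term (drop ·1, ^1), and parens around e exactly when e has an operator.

ω^ω

G_0=6  [base 2] 2^2 + 2  →[2↦3]→  3^3 + 3 = 30  −1 ⇒ G_1=29
G_1=29  [base 3] 3^3 + 2  →[3↦4]→  4^4 + 2 = 258  −1 ⇒ G_2=257
G_2=257  [base 4] 4^4 + 1  →[4↦5]→  5^5 + 1 = 3126  −1 ⇒ G_3=3125
G_3=3125  [base 5] 5^5  →[5↦6]→  6^6 = 46656  −1 ⇒ G_4=46655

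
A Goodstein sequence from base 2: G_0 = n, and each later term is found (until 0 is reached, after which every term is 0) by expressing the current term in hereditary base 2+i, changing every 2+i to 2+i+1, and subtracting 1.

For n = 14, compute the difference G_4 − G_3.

G_0=14  [base 2] 2^(2 + 1) + 2^2 + 2  →[2↦3]→  3^(3 + 1) + 3^3 + 3 = 111  −1 ⇒ G_1=110
G_1=110  [base 3] 3^(3 + 1) + 3^3 + 2  →[3↦4]→  4^(4 + 1) + 4^4 + 2 = 1282  −1 ⇒ G_2=1281
G_2=1281  [base 4] 4^(4 + 1) + 4^4 + 1  →[4↦5]→  5^(5 + 1) + 5^5 + 1 = 18751  −1 ⇒ G_3=18750
G_3=18750  [base 5] 5^(5 + 1) + 5^5  →[5↦6]→  6^(6 + 1) + 6^6 = 326592  −1 ⇒ G_4=326591

307841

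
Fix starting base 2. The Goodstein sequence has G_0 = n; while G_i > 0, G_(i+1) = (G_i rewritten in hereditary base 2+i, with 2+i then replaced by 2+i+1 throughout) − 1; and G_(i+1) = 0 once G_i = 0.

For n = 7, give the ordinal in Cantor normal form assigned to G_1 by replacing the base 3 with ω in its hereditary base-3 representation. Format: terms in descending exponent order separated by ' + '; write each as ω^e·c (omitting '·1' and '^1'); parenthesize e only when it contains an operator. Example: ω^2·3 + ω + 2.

G_0=7  [base 2] 2^2 + 2 + 1  →[2↦3]→  3^3 + 3 + 1 = 31  −1 ⇒ G_1=30
G_1=30  [base 3] 3^3 + 3  →[3↦4]→  4^4 + 4 = 260  −1 ⇒ G_2=259

ω^ω + ω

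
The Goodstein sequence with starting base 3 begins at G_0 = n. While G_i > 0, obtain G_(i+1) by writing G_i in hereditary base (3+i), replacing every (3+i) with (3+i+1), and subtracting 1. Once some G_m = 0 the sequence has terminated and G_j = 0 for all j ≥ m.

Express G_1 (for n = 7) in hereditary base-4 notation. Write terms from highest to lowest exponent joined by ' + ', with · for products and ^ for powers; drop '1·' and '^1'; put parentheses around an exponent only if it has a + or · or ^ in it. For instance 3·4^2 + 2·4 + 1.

2·4

step 0: 7 = 2·3 + 1; sub 4 for 3: 2·4 + 1; = 9; G_1 = 9−1 = 8
step 1: 8 = 2·4; sub 5 for 4: 2·5; = 10; G_2 = 10−1 = 9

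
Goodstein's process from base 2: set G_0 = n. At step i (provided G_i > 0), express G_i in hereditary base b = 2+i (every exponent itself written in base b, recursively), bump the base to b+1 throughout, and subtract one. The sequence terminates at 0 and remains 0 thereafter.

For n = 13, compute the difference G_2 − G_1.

1171

G_0 = 13. HB_2(13) = 2^(2 + 1) + 2^2 + 1. Bump = 109. G_1 = 108.
G_1 = 108. HB_3(108) = 3^(3 + 1) + 3^3. Bump = 1280. G_2 = 1279.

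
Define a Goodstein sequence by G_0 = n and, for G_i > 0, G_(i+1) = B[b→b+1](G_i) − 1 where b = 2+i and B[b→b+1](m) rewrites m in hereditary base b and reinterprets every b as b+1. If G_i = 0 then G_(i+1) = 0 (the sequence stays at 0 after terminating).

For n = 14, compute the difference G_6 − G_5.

128542131

[0] 14 ≡ 2^(2 + 1) + 2^2 + 2 (base 2). Lift 3: 111. −1: 110.
[1] 110 ≡ 3^(3 + 1) + 3^3 + 2 (base 3). Lift 4: 1282. −1: 1281.
[2] 1281 ≡ 4^(4 + 1) + 4^4 + 1 (base 4). Lift 5: 18751. −1: 18750.
[3] 18750 ≡ 5^(5 + 1) + 5^5 (base 5). Lift 6: 326592. −1: 326591.
[4] 326591 ≡ 6^(6 + 1) + 5·6^5 + 5·6^4 + 5·6^3 + 5·6^2 + 5·6 + 5 (base 6). Lift 7: 5862841. −1: 5862840.
[5] 5862840 ≡ 7^(7 + 1) + 5·7^5 + 5·7^4 + 5·7^3 + 5·7^2 + 5·7 + 4 (base 7). Lift 8: 134404972. −1: 134404971.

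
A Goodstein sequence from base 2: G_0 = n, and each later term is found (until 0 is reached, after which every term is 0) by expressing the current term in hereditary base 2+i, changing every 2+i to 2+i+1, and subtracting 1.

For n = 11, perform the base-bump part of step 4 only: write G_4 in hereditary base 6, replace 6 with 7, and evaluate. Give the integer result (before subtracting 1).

5764802

(0) 11|_2 = 2^(2 + 1) + 2 + 1 ↦ 3^(3 + 1) + 3 + 1|_3 = 85 ⇒ 84
(1) 84|_3 = 3^(3 + 1) + 3 ↦ 4^(4 + 1) + 4|_4 = 1028 ⇒ 1027
(2) 1027|_4 = 4^(4 + 1) + 3 ↦ 5^(5 + 1) + 3|_5 = 15628 ⇒ 15627
(3) 15627|_5 = 5^(5 + 1) + 2 ↦ 6^(6 + 1) + 2|_6 = 279938 ⇒ 279937
(4) 279937|_6 = 6^(6 + 1) + 1 ↦ 7^(7 + 1) + 1|_7 = 5764802 ⇒ 5764801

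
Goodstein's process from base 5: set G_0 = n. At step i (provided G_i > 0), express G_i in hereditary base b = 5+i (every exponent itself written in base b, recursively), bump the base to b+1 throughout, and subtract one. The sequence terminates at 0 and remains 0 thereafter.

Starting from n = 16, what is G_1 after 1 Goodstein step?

18

i=0: 16 = 3·5 + 1 (b=5); 5→6: 3·6 + 1 = 19; 19−1 = 18
i=1: 18 = 3·6 (b=6); 6→7: 3·7 = 21; 21−1 = 20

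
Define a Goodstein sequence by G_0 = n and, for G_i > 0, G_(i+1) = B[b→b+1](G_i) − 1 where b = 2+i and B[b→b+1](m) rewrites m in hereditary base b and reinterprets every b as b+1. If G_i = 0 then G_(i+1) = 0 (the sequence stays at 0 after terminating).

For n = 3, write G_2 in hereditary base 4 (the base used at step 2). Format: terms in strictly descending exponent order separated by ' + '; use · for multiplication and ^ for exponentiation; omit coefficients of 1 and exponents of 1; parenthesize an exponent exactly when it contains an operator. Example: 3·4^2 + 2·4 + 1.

i=0: 3 = 2 + 1 (b=2); 2→3: 3 + 1 = 4; 4−1 = 3
i=1: 3 = 3 (b=3); 3→4: 4 = 4; 4−1 = 3
i=2: 3 = 3 (b=4); 4→5: 3 = 3; 3−1 = 2

3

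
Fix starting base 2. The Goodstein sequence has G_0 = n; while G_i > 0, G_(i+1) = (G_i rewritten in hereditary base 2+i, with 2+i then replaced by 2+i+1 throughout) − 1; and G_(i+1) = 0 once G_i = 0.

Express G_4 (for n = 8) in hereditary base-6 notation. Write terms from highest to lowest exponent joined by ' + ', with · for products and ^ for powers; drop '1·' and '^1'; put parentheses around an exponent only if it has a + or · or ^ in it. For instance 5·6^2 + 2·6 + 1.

2·6^6 + 2·6^2 + 6 + 5

G_0=8  [base 2] 2^(2 + 1)  →[2↦3]→  3^(3 + 1) = 81  −1 ⇒ G_1=80
G_1=80  [base 3] 2·3^3 + 2·3^2 + 2·3 + 2  →[3↦4]→  2·4^4 + 2·4^2 + 2·4 + 2 = 554  −1 ⇒ G_2=553
G_2=553  [base 4] 2·4^4 + 2·4^2 + 2·4 + 1  →[4↦5]→  2·5^5 + 2·5^2 + 2·5 + 1 = 6311  −1 ⇒ G_3=6310
G_3=6310  [base 5] 2·5^5 + 2·5^2 + 2·5  →[5↦6]→  2·6^6 + 2·6^2 + 2·6 = 93396  −1 ⇒ G_4=93395
G_4=93395  [base 6] 2·6^6 + 2·6^2 + 6 + 5  →[6↦7]→  2·7^7 + 2·7^2 + 7 + 5 = 1647196  −1 ⇒ G_5=1647195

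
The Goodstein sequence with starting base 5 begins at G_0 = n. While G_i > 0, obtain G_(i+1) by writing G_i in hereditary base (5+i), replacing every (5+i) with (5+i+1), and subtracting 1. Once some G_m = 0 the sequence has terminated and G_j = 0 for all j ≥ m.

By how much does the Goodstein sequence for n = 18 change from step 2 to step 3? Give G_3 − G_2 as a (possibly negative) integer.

2

i=0: 18 = 3·5 + 3 (b=5); 5→6: 3·6 + 3 = 21; 21−1 = 20
i=1: 20 = 3·6 + 2 (b=6); 6→7: 3·7 + 2 = 23; 23−1 = 22
i=2: 22 = 3·7 + 1 (b=7); 7→8: 3·8 + 1 = 25; 25−1 = 24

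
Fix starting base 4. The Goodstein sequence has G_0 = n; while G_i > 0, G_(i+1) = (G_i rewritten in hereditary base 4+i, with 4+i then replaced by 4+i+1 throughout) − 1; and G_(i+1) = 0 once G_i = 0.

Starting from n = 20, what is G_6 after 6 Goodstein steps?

[0] 20 ≡ 4^2 + 4 (base 4). Lift 5: 30. −1: 29.
[1] 29 ≡ 5^2 + 4 (base 5). Lift 6: 40. −1: 39.
[2] 39 ≡ 6^2 + 3 (base 6). Lift 7: 52. −1: 51.
[3] 51 ≡ 7^2 + 2 (base 7). Lift 8: 66. −1: 65.
[4] 65 ≡ 8^2 + 1 (base 8). Lift 9: 82. −1: 81.
[5] 81 ≡ 9^2 (base 9). Lift 10: 100. −1: 99.

99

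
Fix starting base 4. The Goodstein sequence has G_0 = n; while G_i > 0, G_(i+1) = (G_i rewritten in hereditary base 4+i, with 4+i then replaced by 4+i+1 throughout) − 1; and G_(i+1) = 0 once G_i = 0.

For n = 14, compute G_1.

base 4: 14 = 3·4 + 2; at 5: 3·5 + 2 = 17; next = 16
base 5: 16 = 3·5 + 1; at 6: 3·6 + 1 = 19; next = 18

16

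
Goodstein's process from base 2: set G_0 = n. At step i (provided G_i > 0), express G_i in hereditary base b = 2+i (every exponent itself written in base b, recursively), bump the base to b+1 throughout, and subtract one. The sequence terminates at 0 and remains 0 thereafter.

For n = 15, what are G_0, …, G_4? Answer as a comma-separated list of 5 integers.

15, 111, 1283, 18752, 326593

base 2: 15 = 2^(2 + 1) + 2^2 + 2 + 1; at 3: 3^(3 + 1) + 3^3 + 3 + 1 = 112; next = 111
base 3: 111 = 3^(3 + 1) + 3^3 + 3; at 4: 4^(4 + 1) + 4^4 + 4 = 1284; next = 1283
base 4: 1283 = 4^(4 + 1) + 4^4 + 3; at 5: 5^(5 + 1) + 5^5 + 3 = 18753; next = 18752
base 5: 18752 = 5^(5 + 1) + 5^5 + 2; at 6: 6^(6 + 1) + 6^6 + 2 = 326594; next = 326593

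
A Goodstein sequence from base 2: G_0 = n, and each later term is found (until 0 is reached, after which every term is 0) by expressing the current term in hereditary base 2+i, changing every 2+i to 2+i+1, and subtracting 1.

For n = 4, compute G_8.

G_0=4  [base 2] 2^2  →[2↦3]→  3^3 = 27  −1 ⇒ G_1=26
G_1=26  [base 3] 2·3^2 + 2·3 + 2  →[3↦4]→  2·4^2 + 2·4 + 2 = 42  −1 ⇒ G_2=41
G_2=41  [base 4] 2·4^2 + 2·4 + 1  →[4↦5]→  2·5^2 + 2·5 + 1 = 61  −1 ⇒ G_3=60
G_3=60  [base 5] 2·5^2 + 2·5  →[5↦6]→  2·6^2 + 2·6 = 84  −1 ⇒ G_4=83
G_4=83  [base 6] 2·6^2 + 6 + 5  →[6↦7]→  2·7^2 + 7 + 5 = 110  −1 ⇒ G_5=109
G_5=109  [base 7] 2·7^2 + 7 + 4  →[7↦8]→  2·8^2 + 8 + 4 = 140  −1 ⇒ G_6=139
G_6=139  [base 8] 2·8^2 + 8 + 3  →[8↦9]→  2·9^2 + 9 + 3 = 174  −1 ⇒ G_7=173
G_7=173  [base 9] 2·9^2 + 9 + 2  →[9↦10]→  2·10^2 + 10 + 2 = 212  −1 ⇒ G_8=211
G_8=211  [base 10] 2·10^2 + 10 + 1  →[10↦11]→  2·11^2 + 11 + 1 = 254  −1 ⇒ G_9=253

211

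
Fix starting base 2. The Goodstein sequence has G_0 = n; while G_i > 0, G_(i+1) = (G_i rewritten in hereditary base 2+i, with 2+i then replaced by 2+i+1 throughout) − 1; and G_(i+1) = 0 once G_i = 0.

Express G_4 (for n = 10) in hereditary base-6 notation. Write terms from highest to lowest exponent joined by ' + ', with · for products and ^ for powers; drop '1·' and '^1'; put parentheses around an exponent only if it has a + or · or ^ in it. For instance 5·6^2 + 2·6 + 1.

G_0 = 10. HB_2(10) = 2^(2 + 1) + 2. Bump = 84. G_1 = 83.
G_1 = 83. HB_3(83) = 3^(3 + 1) + 2. Bump = 1026. G_2 = 1025.
G_2 = 1025. HB_4(1025) = 4^(4 + 1) + 1. Bump = 15626. G_3 = 15625.
G_3 = 15625. HB_5(15625) = 5^(5 + 1). Bump = 279936. G_4 = 279935.
G_4 = 279935. HB_6(279935) = 5·6^6 + 5·6^5 + 5·6^4 + 5·6^3 + 5·6^2 + 5·6 + 5. Bump = 4215755. G_5 = 4215754.

5·6^6 + 5·6^5 + 5·6^4 + 5·6^3 + 5·6^2 + 5·6 + 5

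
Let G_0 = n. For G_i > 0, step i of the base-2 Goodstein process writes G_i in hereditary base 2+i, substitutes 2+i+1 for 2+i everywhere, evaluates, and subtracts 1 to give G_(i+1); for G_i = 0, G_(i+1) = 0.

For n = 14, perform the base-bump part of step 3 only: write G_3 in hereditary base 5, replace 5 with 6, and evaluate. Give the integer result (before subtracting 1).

326592

14 —HB2→ 2^(2 + 1) + 2^2 + 2 —bump→ 3^(3 + 1) + 3^3 + 3 = 111 —(−1)→ 110
110 —HB3→ 3^(3 + 1) + 3^3 + 2 —bump→ 4^(4 + 1) + 4^4 + 2 = 1282 —(−1)→ 1281
1281 —HB4→ 4^(4 + 1) + 4^4 + 1 —bump→ 5^(5 + 1) + 5^5 + 1 = 18751 —(−1)→ 18750
18750 —HB5→ 5^(5 + 1) + 5^5 —bump→ 6^(6 + 1) + 6^6 = 326592 —(−1)→ 326591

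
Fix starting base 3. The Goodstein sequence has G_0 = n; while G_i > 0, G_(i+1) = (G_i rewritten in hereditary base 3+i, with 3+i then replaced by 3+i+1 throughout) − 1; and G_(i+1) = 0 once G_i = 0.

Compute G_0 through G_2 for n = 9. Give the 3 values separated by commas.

9, 15, 17

(0) 9|_3 = 3^2 ↦ 4^2|_4 = 16 ⇒ 15
(1) 15|_4 = 3·4 + 3 ↦ 3·5 + 3|_5 = 18 ⇒ 17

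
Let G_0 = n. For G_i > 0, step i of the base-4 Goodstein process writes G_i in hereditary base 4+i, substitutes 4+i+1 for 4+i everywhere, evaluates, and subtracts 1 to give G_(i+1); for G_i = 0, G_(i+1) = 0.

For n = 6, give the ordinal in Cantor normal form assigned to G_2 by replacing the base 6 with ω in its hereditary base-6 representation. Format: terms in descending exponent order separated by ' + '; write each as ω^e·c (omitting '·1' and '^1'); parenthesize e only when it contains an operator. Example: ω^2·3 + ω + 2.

base 4: 6 = 4 + 2; at 5: 5 + 2 = 7; next = 6
base 5: 6 = 5 + 1; at 6: 6 + 1 = 7; next = 6
base 6: 6 = 6; at 7: 7 = 7; next = 6

ω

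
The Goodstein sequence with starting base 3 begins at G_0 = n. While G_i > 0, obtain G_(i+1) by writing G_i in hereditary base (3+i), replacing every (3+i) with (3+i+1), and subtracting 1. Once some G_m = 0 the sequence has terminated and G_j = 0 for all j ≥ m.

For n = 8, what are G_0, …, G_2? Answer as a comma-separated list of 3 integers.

8, 9, 10

G_0 = 8. HB_3(8) = 2·3 + 2. Bump = 10. G_1 = 9.
G_1 = 9. HB_4(9) = 2·4 + 1. Bump = 11. G_2 = 10.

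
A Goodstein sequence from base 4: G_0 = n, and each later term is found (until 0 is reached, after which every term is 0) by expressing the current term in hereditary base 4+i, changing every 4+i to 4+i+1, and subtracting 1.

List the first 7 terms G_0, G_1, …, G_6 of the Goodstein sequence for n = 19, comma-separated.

19, 27, 37, 49, 63, 69, 75

i=0: 19 = 4^2 + 3 (b=4); 4→5: 5^2 + 3 = 28; 28−1 = 27
i=1: 27 = 5^2 + 2 (b=5); 5→6: 6^2 + 2 = 38; 38−1 = 37
i=2: 37 = 6^2 + 1 (b=6); 6→7: 7^2 + 1 = 50; 50−1 = 49
i=3: 49 = 7^2 (b=7); 7→8: 8^2 = 64; 64−1 = 63
i=4: 63 = 7·8 + 7 (b=8); 8→9: 7·9 + 7 = 70; 70−1 = 69
i=5: 69 = 7·9 + 6 (b=9); 9→10: 7·10 + 6 = 76; 76−1 = 75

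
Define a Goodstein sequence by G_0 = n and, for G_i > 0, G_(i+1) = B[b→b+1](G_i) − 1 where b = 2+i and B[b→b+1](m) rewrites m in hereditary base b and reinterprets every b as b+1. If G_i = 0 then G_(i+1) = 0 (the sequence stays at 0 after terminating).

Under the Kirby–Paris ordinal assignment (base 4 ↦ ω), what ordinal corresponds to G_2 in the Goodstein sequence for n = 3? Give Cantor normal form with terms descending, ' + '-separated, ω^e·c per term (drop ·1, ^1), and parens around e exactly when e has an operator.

step 0: 3 = 2 + 1; sub 3 for 2: 3 + 1; = 4; G_1 = 4−1 = 3
step 1: 3 = 3; sub 4 for 3: 4; = 4; G_2 = 4−1 = 3
step 2: 3 = 3; sub 5 for 4: 3; = 3; G_3 = 3−1 = 2

3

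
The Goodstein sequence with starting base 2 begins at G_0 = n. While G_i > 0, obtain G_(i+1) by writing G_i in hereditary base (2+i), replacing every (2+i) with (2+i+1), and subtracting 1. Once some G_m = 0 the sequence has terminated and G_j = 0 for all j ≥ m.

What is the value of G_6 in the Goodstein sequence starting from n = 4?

i=0: 4 = 2^2 (b=2); 2→3: 3^3 = 27; 27−1 = 26
i=1: 26 = 2·3^2 + 2·3 + 2 (b=3); 3→4: 2·4^2 + 2·4 + 2 = 42; 42−1 = 41
i=2: 41 = 2·4^2 + 2·4 + 1 (b=4); 4→5: 2·5^2 + 2·5 + 1 = 61; 61−1 = 60
i=3: 60 = 2·5^2 + 2·5 (b=5); 5→6: 2·6^2 + 2·6 = 84; 84−1 = 83
i=4: 83 = 2·6^2 + 6 + 5 (b=6); 6→7: 2·7^2 + 7 + 5 = 110; 110−1 = 109
i=5: 109 = 2·7^2 + 7 + 4 (b=7); 7→8: 2·8^2 + 8 + 4 = 140; 140−1 = 139
i=6: 139 = 2·8^2 + 8 + 3 (b=8); 8→9: 2·9^2 + 9 + 3 = 174; 174−1 = 173

139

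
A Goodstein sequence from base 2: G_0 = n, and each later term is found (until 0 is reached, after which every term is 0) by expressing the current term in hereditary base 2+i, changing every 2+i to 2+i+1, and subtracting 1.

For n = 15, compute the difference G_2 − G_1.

15 —HB2→ 2^(2 + 1) + 2^2 + 2 + 1 —bump→ 3^(3 + 1) + 3^3 + 3 + 1 = 112 —(−1)→ 111
111 —HB3→ 3^(3 + 1) + 3^3 + 3 —bump→ 4^(4 + 1) + 4^4 + 4 = 1284 —(−1)→ 1283

1172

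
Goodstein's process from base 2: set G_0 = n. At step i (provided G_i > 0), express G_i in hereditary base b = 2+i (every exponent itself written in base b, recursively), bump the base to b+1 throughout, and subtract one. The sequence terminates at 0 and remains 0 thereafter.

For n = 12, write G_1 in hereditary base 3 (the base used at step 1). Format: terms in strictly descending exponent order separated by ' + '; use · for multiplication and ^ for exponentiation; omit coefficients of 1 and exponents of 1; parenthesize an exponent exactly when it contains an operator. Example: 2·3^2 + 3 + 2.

3^(3 + 1) + 2·3^2 + 2·3 + 2

step 0: 12 = 2^(2 + 1) + 2^2; sub 3 for 2: 3^(3 + 1) + 3^3; = 108; G_1 = 108−1 = 107
step 1: 107 = 3^(3 + 1) + 2·3^2 + 2·3 + 2; sub 4 for 3: 4^(4 + 1) + 2·4^2 + 2·4 + 2; = 1066; G_2 = 1066−1 = 1065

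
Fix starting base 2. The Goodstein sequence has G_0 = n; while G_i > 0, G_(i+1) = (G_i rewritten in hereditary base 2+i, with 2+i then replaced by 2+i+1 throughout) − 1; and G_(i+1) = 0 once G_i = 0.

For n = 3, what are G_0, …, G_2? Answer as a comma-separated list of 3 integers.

i=0: 3 = 2 + 1 (b=2); 2→3: 3 + 1 = 4; 4−1 = 3
i=1: 3 = 3 (b=3); 3→4: 4 = 4; 4−1 = 3

3, 3, 3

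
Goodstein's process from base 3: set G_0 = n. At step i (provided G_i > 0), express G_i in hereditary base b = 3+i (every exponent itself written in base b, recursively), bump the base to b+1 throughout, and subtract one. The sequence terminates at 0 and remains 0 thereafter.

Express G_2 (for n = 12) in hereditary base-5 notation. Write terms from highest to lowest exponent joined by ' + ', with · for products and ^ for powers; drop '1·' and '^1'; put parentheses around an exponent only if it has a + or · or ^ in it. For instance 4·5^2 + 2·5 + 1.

step 0: 12 = 3^2 + 3; sub 4 for 3: 4^2 + 4; = 20; G_1 = 20−1 = 19
step 1: 19 = 4^2 + 3; sub 5 for 4: 5^2 + 3; = 28; G_2 = 28−1 = 27
step 2: 27 = 5^2 + 2; sub 6 for 5: 6^2 + 2; = 38; G_3 = 38−1 = 37

5^2 + 2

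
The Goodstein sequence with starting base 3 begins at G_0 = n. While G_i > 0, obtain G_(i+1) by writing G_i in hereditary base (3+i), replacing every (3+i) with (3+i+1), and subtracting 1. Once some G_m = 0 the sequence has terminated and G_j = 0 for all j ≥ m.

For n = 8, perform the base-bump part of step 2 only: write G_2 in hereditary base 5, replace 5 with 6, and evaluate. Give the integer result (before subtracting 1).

i=0: 8 = 2·3 + 2 (b=3); 3→4: 2·4 + 2 = 10; 10−1 = 9
i=1: 9 = 2·4 + 1 (b=4); 4→5: 2·5 + 1 = 11; 11−1 = 10
i=2: 10 = 2·5 (b=5); 5→6: 2·6 = 12; 12−1 = 11

12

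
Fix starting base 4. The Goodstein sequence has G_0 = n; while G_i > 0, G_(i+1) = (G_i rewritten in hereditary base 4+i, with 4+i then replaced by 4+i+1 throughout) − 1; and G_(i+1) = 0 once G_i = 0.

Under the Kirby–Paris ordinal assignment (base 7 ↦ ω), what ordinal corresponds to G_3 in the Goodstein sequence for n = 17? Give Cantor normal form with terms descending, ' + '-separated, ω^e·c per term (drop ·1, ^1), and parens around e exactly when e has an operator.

base 4: 17 = 4^2 + 1; at 5: 5^2 + 1 = 26; next = 25
base 5: 25 = 5^2; at 6: 6^2 = 36; next = 35
base 6: 35 = 5·6 + 5; at 7: 5·7 + 5 = 40; next = 39
base 7: 39 = 5·7 + 4; at 8: 5·8 + 4 = 44; next = 43

ω·5 + 4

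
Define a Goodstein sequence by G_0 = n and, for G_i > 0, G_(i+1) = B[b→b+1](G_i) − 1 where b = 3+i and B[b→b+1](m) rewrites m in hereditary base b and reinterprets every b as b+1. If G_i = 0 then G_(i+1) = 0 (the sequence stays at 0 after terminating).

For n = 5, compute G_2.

step 0: 5 = 3 + 2; sub 4 for 3: 4 + 2; = 6; G_1 = 6−1 = 5
step 1: 5 = 4 + 1; sub 5 for 4: 5 + 1; = 6; G_2 = 6−1 = 5
step 2: 5 = 5; sub 6 for 5: 6; = 6; G_3 = 6−1 = 5

5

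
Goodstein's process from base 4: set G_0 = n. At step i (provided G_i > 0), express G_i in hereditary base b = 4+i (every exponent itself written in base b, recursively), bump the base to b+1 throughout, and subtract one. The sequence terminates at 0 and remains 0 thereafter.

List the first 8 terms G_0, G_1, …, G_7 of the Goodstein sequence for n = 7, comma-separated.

7, 7, 7, 7, 7, 6, 5, 4

base 4: 7 = 4 + 3; at 5: 5 + 3 = 8; next = 7
base 5: 7 = 5 + 2; at 6: 6 + 2 = 8; next = 7
base 6: 7 = 6 + 1; at 7: 7 + 1 = 8; next = 7
base 7: 7 = 7; at 8: 8 = 8; next = 7
base 8: 7 = 7; at 9: 7 = 7; next = 6
base 9: 6 = 6; at 10: 6 = 6; next = 5
base 10: 5 = 5; at 11: 5 = 5; next = 4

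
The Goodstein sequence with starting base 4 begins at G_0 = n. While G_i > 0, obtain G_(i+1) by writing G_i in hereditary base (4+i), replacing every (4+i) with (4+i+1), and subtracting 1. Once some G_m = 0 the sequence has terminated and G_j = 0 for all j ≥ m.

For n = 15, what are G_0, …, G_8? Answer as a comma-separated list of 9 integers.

15 —HB4→ 3·4 + 3 —bump→ 3·5 + 3 = 18 —(−1)→ 17
17 —HB5→ 3·5 + 2 —bump→ 3·6 + 2 = 20 —(−1)→ 19
19 —HB6→ 3·6 + 1 —bump→ 3·7 + 1 = 22 —(−1)→ 21
21 —HB7→ 3·7 —bump→ 3·8 = 24 —(−1)→ 23
23 —HB8→ 2·8 + 7 —bump→ 2·9 + 7 = 25 —(−1)→ 24
24 —HB9→ 2·9 + 6 —bump→ 2·10 + 6 = 26 —(−1)→ 25
25 —HB10→ 2·10 + 5 —bump→ 2·11 + 5 = 27 —(−1)→ 26
26 —HB11→ 2·11 + 4 —bump→ 2·12 + 4 = 28 —(−1)→ 27

15, 17, 19, 21, 23, 24, 25, 26, 27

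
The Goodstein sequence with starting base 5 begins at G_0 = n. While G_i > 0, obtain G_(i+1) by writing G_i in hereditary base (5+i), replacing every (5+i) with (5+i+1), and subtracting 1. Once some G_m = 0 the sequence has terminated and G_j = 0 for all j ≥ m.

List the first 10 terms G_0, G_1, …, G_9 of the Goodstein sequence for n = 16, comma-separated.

16, 18, 20, 21, 22, 23, 24, 25, 26, 27

G_0=16  [base 5] 3·5 + 1  →[5↦6]→  3·6 + 1 = 19  −1 ⇒ G_1=18
G_1=18  [base 6] 3·6  →[6↦7]→  3·7 = 21  −1 ⇒ G_2=20
G_2=20  [base 7] 2·7 + 6  →[7↦8]→  2·8 + 6 = 22  −1 ⇒ G_3=21
G_3=21  [base 8] 2·8 + 5  →[8↦9]→  2·9 + 5 = 23  −1 ⇒ G_4=22
G_4=22  [base 9] 2·9 + 4  →[9↦10]→  2·10 + 4 = 24  −1 ⇒ G_5=23
G_5=23  [base 10] 2·10 + 3  →[10↦11]→  2·11 + 3 = 25  −1 ⇒ G_6=24
G_6=24  [base 11] 2·11 + 2  →[11↦12]→  2·12 + 2 = 26  −1 ⇒ G_7=25
G_7=25  [base 12] 2·12 + 1  →[12↦13]→  2·13 + 1 = 27  −1 ⇒ G_8=26
G_8=26  [base 13] 2·13  →[13↦14]→  2·14 = 28  −1 ⇒ G_9=27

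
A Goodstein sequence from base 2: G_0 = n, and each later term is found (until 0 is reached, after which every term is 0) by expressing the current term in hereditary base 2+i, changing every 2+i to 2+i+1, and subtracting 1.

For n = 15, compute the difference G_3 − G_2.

G_0 = 15. HB_2(15) = 2^(2 + 1) + 2^2 + 2 + 1. Bump = 112. G_1 = 111.
G_1 = 111. HB_3(111) = 3^(3 + 1) + 3^3 + 3. Bump = 1284. G_2 = 1283.
G_2 = 1283. HB_4(1283) = 4^(4 + 1) + 4^4 + 3. Bump = 18753. G_3 = 18752.

17469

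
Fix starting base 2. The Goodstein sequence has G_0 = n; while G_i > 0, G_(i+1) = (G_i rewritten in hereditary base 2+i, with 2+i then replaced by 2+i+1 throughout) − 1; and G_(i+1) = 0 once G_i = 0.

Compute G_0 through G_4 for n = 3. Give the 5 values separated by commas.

3, 3, 3, 2, 1

[0] 3 ≡ 2 + 1 (base 2). Lift 3: 4. −1: 3.
[1] 3 ≡ 3 (base 3). Lift 4: 4. −1: 3.
[2] 3 ≡ 3 (base 4). Lift 5: 3. −1: 2.
[3] 2 ≡ 2 (base 5). Lift 6: 2. −1: 1.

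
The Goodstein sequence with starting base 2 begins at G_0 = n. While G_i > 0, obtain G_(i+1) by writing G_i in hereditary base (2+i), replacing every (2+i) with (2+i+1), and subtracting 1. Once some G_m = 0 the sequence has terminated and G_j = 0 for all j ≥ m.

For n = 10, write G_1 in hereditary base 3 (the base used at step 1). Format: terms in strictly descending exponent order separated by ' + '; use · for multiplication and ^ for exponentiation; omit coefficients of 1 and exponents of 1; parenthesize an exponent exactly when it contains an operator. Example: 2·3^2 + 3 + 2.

[0] 10 ≡ 2^(2 + 1) + 2 (base 2). Lift 3: 84. −1: 83.
[1] 83 ≡ 3^(3 + 1) + 2 (base 3). Lift 4: 1026. −1: 1025.

3^(3 + 1) + 2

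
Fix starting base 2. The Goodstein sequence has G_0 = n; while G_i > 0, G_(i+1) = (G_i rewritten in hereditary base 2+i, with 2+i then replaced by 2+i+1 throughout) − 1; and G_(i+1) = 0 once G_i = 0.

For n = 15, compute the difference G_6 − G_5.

144406599

base 2: 15 = 2^(2 + 1) + 2^2 + 2 + 1; at 3: 3^(3 + 1) + 3^3 + 3 + 1 = 112; next = 111
base 3: 111 = 3^(3 + 1) + 3^3 + 3; at 4: 4^(4 + 1) + 4^4 + 4 = 1284; next = 1283
base 4: 1283 = 4^(4 + 1) + 4^4 + 3; at 5: 5^(5 + 1) + 5^5 + 3 = 18753; next = 18752
base 5: 18752 = 5^(5 + 1) + 5^5 + 2; at 6: 6^(6 + 1) + 6^6 + 2 = 326594; next = 326593
base 6: 326593 = 6^(6 + 1) + 6^6 + 1; at 7: 7^(7 + 1) + 7^7 + 1 = 6588345; next = 6588344
base 7: 6588344 = 7^(7 + 1) + 7^7; at 8: 8^(8 + 1) + 8^8 = 150994944; next = 150994943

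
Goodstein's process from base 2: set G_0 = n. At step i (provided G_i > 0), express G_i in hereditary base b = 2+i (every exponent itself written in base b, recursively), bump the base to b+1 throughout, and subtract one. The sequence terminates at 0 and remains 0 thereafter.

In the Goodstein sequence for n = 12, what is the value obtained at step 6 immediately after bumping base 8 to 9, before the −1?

i=0: 12 = 2^(2 + 1) + 2^2 (b=2); 2→3: 3^(3 + 1) + 3^3 = 108; 108−1 = 107
i=1: 107 = 3^(3 + 1) + 2·3^2 + 2·3 + 2 (b=3); 3→4: 4^(4 + 1) + 2·4^2 + 2·4 + 2 = 1066; 1066−1 = 1065
i=2: 1065 = 4^(4 + 1) + 2·4^2 + 2·4 + 1 (b=4); 4→5: 5^(5 + 1) + 2·5^2 + 2·5 + 1 = 15686; 15686−1 = 15685
i=3: 15685 = 5^(5 + 1) + 2·5^2 + 2·5 (b=5); 5→6: 6^(6 + 1) + 2·6^2 + 2·6 = 280020; 280020−1 = 280019
i=4: 280019 = 6^(6 + 1) + 2·6^2 + 6 + 5 (b=6); 6→7: 7^(7 + 1) + 2·7^2 + 7 + 5 = 5764911; 5764911−1 = 5764910
i=5: 5764910 = 7^(7 + 1) + 2·7^2 + 7 + 4 (b=7); 7→8: 8^(8 + 1) + 2·8^2 + 8 + 4 = 134217868; 134217868−1 = 134217867

3486784575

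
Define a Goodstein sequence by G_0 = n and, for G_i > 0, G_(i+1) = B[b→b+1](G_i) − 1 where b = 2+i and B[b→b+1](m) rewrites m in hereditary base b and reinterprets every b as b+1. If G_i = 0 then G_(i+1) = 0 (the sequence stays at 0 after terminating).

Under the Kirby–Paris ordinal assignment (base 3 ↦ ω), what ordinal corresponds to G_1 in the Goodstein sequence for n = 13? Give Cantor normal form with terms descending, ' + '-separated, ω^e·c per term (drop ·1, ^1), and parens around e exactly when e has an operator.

base 2: 13 = 2^(2 + 1) + 2^2 + 1; at 3: 3^(3 + 1) + 3^3 + 1 = 109; next = 108
base 3: 108 = 3^(3 + 1) + 3^3; at 4: 4^(4 + 1) + 4^4 = 1280; next = 1279

ω^(ω + 1) + ω^ω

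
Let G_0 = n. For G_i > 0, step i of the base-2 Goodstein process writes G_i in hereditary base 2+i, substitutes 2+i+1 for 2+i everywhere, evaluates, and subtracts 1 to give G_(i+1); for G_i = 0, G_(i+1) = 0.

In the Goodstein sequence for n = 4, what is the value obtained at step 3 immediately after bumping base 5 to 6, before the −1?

84

step 0: 4 = 2^2; sub 3 for 2: 3^3; = 27; G_1 = 27−1 = 26
step 1: 26 = 2·3^2 + 2·3 + 2; sub 4 for 3: 2·4^2 + 2·4 + 2; = 42; G_2 = 42−1 = 41
step 2: 41 = 2·4^2 + 2·4 + 1; sub 5 for 4: 2·5^2 + 2·5 + 1; = 61; G_3 = 61−1 = 60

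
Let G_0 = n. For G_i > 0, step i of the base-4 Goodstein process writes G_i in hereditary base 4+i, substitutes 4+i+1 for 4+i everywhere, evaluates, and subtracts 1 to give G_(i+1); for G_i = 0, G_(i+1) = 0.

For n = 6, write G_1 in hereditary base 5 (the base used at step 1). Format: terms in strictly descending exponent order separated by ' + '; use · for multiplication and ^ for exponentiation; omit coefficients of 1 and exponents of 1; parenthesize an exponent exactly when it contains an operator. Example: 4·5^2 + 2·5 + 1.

5 + 1

G_0=6  [base 4] 4 + 2  →[4↦5]→  5 + 2 = 7  −1 ⇒ G_1=6
G_1=6  [base 5] 5 + 1  →[5↦6]→  6 + 1 = 7  −1 ⇒ G_2=6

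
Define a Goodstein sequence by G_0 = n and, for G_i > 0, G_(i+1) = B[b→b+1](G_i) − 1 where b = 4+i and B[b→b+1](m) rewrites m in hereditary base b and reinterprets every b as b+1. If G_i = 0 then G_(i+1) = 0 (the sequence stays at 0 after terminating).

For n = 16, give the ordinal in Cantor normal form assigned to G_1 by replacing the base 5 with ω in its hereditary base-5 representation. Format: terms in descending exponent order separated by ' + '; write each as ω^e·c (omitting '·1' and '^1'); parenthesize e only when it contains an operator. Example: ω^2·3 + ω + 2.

G_0=16  [base 4] 4^2  →[4↦5]→  5^2 = 25  −1 ⇒ G_1=24
G_1=24  [base 5] 4·5 + 4  →[5↦6]→  4·6 + 4 = 28  −1 ⇒ G_2=27

ω·4 + 4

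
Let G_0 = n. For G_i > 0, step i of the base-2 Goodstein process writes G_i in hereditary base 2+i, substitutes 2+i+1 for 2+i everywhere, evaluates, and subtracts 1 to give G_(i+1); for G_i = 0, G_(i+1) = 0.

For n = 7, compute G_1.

(0) 7|_2 = 2^2 + 2 + 1 ↦ 3^3 + 3 + 1|_3 = 31 ⇒ 30
(1) 30|_3 = 3^3 + 3 ↦ 4^4 + 4|_4 = 260 ⇒ 259

30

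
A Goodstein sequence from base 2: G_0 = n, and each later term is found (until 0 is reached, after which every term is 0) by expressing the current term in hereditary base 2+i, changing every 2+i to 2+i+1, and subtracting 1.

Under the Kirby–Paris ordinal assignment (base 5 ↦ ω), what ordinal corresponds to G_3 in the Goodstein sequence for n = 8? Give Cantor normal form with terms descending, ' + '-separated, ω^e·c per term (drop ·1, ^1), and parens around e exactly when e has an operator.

(0) 8|_2 = 2^(2 + 1) ↦ 3^(3 + 1)|_3 = 81 ⇒ 80
(1) 80|_3 = 2·3^3 + 2·3^2 + 2·3 + 2 ↦ 2·4^4 + 2·4^2 + 2·4 + 2|_4 = 554 ⇒ 553
(2) 553|_4 = 2·4^4 + 2·4^2 + 2·4 + 1 ↦ 2·5^5 + 2·5^2 + 2·5 + 1|_5 = 6311 ⇒ 6310
(3) 6310|_5 = 2·5^5 + 2·5^2 + 2·5 ↦ 2·6^6 + 2·6^2 + 2·6|_6 = 93396 ⇒ 93395

ω^ω·2 + ω^2·2 + ω·2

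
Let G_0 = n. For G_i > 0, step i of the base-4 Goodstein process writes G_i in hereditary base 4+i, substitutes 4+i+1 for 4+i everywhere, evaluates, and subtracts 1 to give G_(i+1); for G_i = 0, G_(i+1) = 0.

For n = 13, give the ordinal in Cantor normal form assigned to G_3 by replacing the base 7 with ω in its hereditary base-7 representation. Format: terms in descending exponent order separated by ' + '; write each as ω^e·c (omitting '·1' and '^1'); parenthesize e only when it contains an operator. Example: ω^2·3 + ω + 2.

(0) 13|_4 = 3·4 + 1 ↦ 3·5 + 1|_5 = 16 ⇒ 15
(1) 15|_5 = 3·5 ↦ 3·6|_6 = 18 ⇒ 17
(2) 17|_6 = 2·6 + 5 ↦ 2·7 + 5|_7 = 19 ⇒ 18

ω·2 + 4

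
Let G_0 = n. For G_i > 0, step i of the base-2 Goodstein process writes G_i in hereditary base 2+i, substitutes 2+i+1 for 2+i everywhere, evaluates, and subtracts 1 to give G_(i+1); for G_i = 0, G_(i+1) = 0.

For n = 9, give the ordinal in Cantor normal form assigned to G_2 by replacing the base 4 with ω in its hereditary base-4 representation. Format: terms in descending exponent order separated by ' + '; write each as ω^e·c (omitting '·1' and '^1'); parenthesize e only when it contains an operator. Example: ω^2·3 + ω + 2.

(0) 9|_2 = 2^(2 + 1) + 1 ↦ 3^(3 + 1) + 1|_3 = 82 ⇒ 81
(1) 81|_3 = 3^(3 + 1) ↦ 4^(4 + 1)|_4 = 1024 ⇒ 1023
(2) 1023|_4 = 3·4^4 + 3·4^3 + 3·4^2 + 3·4 + 3 ↦ 3·5^5 + 3·5^3 + 3·5^2 + 3·5 + 3|_5 = 9843 ⇒ 9842

ω^ω·3 + ω^3·3 + ω^2·3 + ω·3 + 3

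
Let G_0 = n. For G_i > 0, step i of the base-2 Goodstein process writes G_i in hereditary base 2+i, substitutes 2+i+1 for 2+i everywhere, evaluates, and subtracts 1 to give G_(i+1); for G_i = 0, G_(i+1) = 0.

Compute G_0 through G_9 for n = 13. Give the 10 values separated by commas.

13 —HB2→ 2^(2 + 1) + 2^2 + 1 —bump→ 3^(3 + 1) + 3^3 + 1 = 109 —(−1)→ 108
108 —HB3→ 3^(3 + 1) + 3^3 —bump→ 4^(4 + 1) + 4^4 = 1280 —(−1)→ 1279
1279 —HB4→ 4^(4 + 1) + 3·4^3 + 3·4^2 + 3·4 + 3 —bump→ 5^(5 + 1) + 3·5^3 + 3·5^2 + 3·5 + 3 = 16093 —(−1)→ 16092
16092 —HB5→ 5^(5 + 1) + 3·5^3 + 3·5^2 + 3·5 + 2 —bump→ 6^(6 + 1) + 3·6^3 + 3·6^2 + 3·6 + 2 = 280712 —(−1)→ 280711
280711 —HB6→ 6^(6 + 1) + 3·6^3 + 3·6^2 + 3·6 + 1 —bump→ 7^(7 + 1) + 3·7^3 + 3·7^2 + 3·7 + 1 = 5765999 —(−1)→ 5765998
5765998 —HB7→ 7^(7 + 1) + 3·7^3 + 3·7^2 + 3·7 —bump→ 8^(8 + 1) + 3·8^3 + 3·8^2 + 3·8 = 134219480 —(−1)→ 134219479
134219479 —HB8→ 8^(8 + 1) + 3·8^3 + 3·8^2 + 2·8 + 7 —bump→ 9^(9 + 1) + 3·9^3 + 3·9^2 + 2·9 + 7 = 3486786856 —(−1)→ 3486786855
3486786855 —HB9→ 9^(9 + 1) + 3·9^3 + 3·9^2 + 2·9 + 6 —bump→ 10^(10 + 1) + 3·10^3 + 3·10^2 + 2·10 + 6 = 100000003326 —(−1)→ 100000003325
100000003325 —HB10→ 10^(10 + 1) + 3·10^3 + 3·10^2 + 2·10 + 5 —bump→ 11^(11 + 1) + 3·11^3 + 3·11^2 + 2·11 + 5 = 3138428381104 —(−1)→ 3138428381103

13, 108, 1279, 16092, 280711, 5765998, 134219479, 3486786855, 100000003325, 3138428381103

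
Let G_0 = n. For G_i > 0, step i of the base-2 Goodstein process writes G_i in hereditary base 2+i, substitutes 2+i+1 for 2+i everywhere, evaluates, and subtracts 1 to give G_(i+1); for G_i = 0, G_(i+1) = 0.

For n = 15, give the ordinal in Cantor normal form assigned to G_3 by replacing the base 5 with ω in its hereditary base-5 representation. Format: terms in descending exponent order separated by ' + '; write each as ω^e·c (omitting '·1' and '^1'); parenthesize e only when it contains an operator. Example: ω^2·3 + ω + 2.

ω^(ω + 1) + ω^ω + 2

step 0: 15 = 2^(2 + 1) + 2^2 + 2 + 1; sub 3 for 2: 3^(3 + 1) + 3^3 + 3 + 1; = 112; G_1 = 112−1 = 111
step 1: 111 = 3^(3 + 1) + 3^3 + 3; sub 4 for 3: 4^(4 + 1) + 4^4 + 4; = 1284; G_2 = 1284−1 = 1283
step 2: 1283 = 4^(4 + 1) + 4^4 + 3; sub 5 for 4: 5^(5 + 1) + 5^5 + 3; = 18753; G_3 = 18753−1 = 18752
step 3: 18752 = 5^(5 + 1) + 5^5 + 2; sub 6 for 5: 6^(6 + 1) + 6^6 + 2; = 326594; G_4 = 326594−1 = 326593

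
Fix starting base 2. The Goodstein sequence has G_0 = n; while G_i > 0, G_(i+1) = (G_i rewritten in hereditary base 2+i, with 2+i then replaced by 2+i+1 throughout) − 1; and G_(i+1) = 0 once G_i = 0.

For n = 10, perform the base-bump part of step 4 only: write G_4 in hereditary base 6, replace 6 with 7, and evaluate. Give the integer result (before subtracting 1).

10 —HB2→ 2^(2 + 1) + 2 —bump→ 3^(3 + 1) + 3 = 84 —(−1)→ 83
83 —HB3→ 3^(3 + 1) + 2 —bump→ 4^(4 + 1) + 2 = 1026 —(−1)→ 1025
1025 —HB4→ 4^(4 + 1) + 1 —bump→ 5^(5 + 1) + 1 = 15626 —(−1)→ 15625
15625 —HB5→ 5^(5 + 1) —bump→ 6^(6 + 1) = 279936 —(−1)→ 279935
279935 —HB6→ 5·6^6 + 5·6^5 + 5·6^4 + 5·6^3 + 5·6^2 + 5·6 + 5 —bump→ 5·7^7 + 5·7^5 + 5·7^4 + 5·7^3 + 5·7^2 + 5·7 + 5 = 4215755 —(−1)→ 4215754

4215755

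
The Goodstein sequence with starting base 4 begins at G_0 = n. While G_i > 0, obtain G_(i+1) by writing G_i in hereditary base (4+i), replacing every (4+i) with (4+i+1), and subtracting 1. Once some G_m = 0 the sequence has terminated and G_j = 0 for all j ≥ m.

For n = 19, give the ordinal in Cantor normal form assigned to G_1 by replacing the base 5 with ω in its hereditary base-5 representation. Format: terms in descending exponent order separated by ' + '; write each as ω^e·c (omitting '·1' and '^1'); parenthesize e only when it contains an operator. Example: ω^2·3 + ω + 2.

ω^2 + 2

[0] 19 ≡ 4^2 + 3 (base 4). Lift 5: 28. −1: 27.
[1] 27 ≡ 5^2 + 2 (base 5). Lift 6: 38. −1: 37.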